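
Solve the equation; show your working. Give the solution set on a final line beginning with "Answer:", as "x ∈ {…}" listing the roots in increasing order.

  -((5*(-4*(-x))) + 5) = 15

Step 1. [-((5*(-4*(-x))) + 5) = 15] LHS negated; negate both sides. So neg: (5*(-4*(-x))) + 5 = -15.
Step 2. [(5*(-4*(-x))) + 5 = -15] peel the +5: subtract 5 from each side. So sub: 5*(-4*(-x)) = -20.
Step 3. [5*(-4*(-x)) = -20] divide by the outer 5, so div: -4*(-x) = -4.
Step 4. [-4*(-x) = -4] divide by the outer -4 ⇒ div: -x = 1.
Step 5. [-x = 1] flip signs both sides. So neg: x = -1.

Answer: x ∈ {-1}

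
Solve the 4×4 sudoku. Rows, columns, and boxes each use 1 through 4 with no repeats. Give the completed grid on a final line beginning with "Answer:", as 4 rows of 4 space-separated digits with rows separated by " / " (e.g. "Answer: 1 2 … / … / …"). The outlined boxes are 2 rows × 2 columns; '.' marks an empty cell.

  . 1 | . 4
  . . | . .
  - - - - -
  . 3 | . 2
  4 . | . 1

Step 1. [r2c4∈{3}] only 3 remains possible at r2c4 ⇒ r2c4=3.
Step 2. [r2c1∈{2}] r2c1's peers cover all but 2. So r2c1=2.
Step 3. [r3c3∈{4}] nothing but 4 survives at r3c3. So r3c3=4.
Step 4. [r2c2∈{4}] r2c2 has the single candidate 4. So r2c2=4.
Step 5. [r1c1∈{3}] r1c1 has the single candidate 3. So r1c1=3.
Step 6. [r2c3∈{1}] only 1 remains possible at r2c3, so r2c3=1.
Step 7. [r4c3∈{3}] only 3 remains possible at r4c3 ⇒ r4c3=3.
Step 8. [r4c2∈{2}] r4c2's peers cover all but 2. So r4c2=2.
Step 9. [r3c1∈{1}] only 1 remains possible at r3c1. So r3c1=1.
Step 10. [r1c3∈{2}] nothing but 2 survives at r1c3, so r1c3=2.

Answer: 3 1 2 4 / 2 4 1 3 / 1 3 4 2 / 4 2 3 1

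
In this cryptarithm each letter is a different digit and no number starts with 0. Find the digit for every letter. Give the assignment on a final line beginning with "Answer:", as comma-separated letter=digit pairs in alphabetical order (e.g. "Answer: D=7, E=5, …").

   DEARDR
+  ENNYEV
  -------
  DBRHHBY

Step 1. [col 1: R + V ≡ Y (mod 10)] Y=5 is one option consistent with column 1 (R + V ≡ Y (mod 10), carry-in 0) — take it, so Y=5.
Step 2. [D] the sum has 7 digits but both addends have 6; that extra leading digit D is the final carry, namely 1, so D=1.
Step 3. [col 1: R + V ≡ Y (mod 10)] no forcing yet in column 1 (carry-in 0); V=9 is free and consistent — try it, so V=9.
Step 4. [col 1: R + V ≡ Y (mod 10)] in column 1 we have R+V≡Y with carry-in 0; given V=9, Y=5 and digits 1,5,9 already taken and all letters distinct, that pins R to 6, so R=6.
Step 5. [col 2: D + E ≡ B (mod 10)] no forcing yet in column 2 (carry-in 1); B=0 is free and consistent — try it, so B=0.
Step 6. [col 2: D + E ≡ B (mod 10)] from column 2 (D=1, B=0, carry-in 1, digits 0,1,5,6,9 already taken and all letters distinct): E must equal 8, so E=8.
Step 7. [col 3: R + Y ≡ H (mod 10)] column 3 reads R+Y+carry(1)=H with R=6, Y=5; with digits 0,1,5,6,8,9 already taken and all letters distinct, the only value for H is 2. So H=2.
Step 8. [col 4: A + N ≡ H (mod 10)] several values work for N in column 4 (A + N ≡ H (mod 10), carry-in 1); try N=7, so N=7.
Step 9. [col 4: A + N ≡ H (mod 10)] from column 4 (N=7, H=2, carry-in 1, digits 0,1,2,5,6,7,8,9 already taken and all letters distinct): A must equal 4 ⇒ A=4.

Answer: A=4, B=0, D=1, E=8, H=2, N=7, R=6, V=9, Y=5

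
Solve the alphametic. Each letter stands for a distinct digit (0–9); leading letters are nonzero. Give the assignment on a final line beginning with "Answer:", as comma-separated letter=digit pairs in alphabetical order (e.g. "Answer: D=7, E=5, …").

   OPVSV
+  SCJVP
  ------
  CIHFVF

Step 1. [col 1: V + P ≡ F (mod 10)] F=0 is one option consistent with column 1 (V + P ≡ F (mod 10), carry-in 0) — take it ⇒ F=0.
Step 2. [col 1: V + P ≡ F (mod 10)] no forcing yet in column 1 (carry-in 0); V=4 is free and consistent — try it. So V=4.
Step 3. [col 1: V + P ≡ F (mod 10)] from column 1 (V=4, F=0, carry-in 0, digits 0,4 already taken and all letters distinct): P must equal 6, so P=6.
Step 4. [C] the sum has 6 digits but both addends have 5; that extra leading digit C is the final carry, namely 1, so C=1.
Step 5. [col 2: S + V ≡ V (mod 10)] in column 2 we have S+V≡V with carry-in 1; given V=4 and digits 0,1,4,6 already taken and all letters distinct, that pins S to 9, so S=9.
Step 6. [col 3: V + J ≡ F (mod 10)] column 3 reads V+J+carry(1)=F with V=4, F=0; with digits 0,1,4,6,9 already taken and all letters distinct, the only value for J is 5. So J=5.
Step 7. [col 4: P + C ≡ H (mod 10)] in column 4 we have P+C≡H with carry-in 1; given P=6, C=1 and digits 0,1,4,5,6,9 already taken and all letters distinct, that pins H to 8 ⇒ H=8.
Step 8. [col 5: O + S ≡ I (mod 10)] from column 5 (S=9, carry-in 0, digits 0,1,4,5,6,8,9 already taken and all letters distinct): I must equal 2, so I=2.
Step 9. [col 5: O + S ≡ I (mod 10)] in column 5 we have O+S≡I with carry-in 0; given S=9, I=2 and digits 0,1,2,4,5,6,8,9 already taken and all letters distinct, that pins O to 3. So O=3.

Answer: C=1, F=0, H=8, I=2, J=5, O=3, P=6, S=9, V=4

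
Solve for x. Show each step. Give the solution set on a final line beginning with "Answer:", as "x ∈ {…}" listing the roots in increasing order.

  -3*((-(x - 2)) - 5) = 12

Step 1. [-3*((-(x - 2)) - 5) = 12] LHS = -3·(…); ÷-3 both sides, so div: (-(x - 2)) - 5 = -4.
Step 2. [(-(x - 2)) - 5 = -4] peel the -5: add 5 from each side ⇒ sub: -(x - 2) = 1.
Step 3. [-(x - 2) = 1] LHS negated; negate both sides. So neg: x - 2 = -1.
Step 4. [x - 2 = -1] the outer -2 inverts by adding 2, so sub: x = 1.

Answer: x ∈ {1}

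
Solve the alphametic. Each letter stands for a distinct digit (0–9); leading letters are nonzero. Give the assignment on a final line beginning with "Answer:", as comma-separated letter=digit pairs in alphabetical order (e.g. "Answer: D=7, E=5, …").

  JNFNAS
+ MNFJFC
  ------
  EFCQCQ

Step 1. [col 1: S + C ≡ Q (mod 10)] no forcing yet in column 1 (carry-in 0); S=9 is free and consistent — try it ⇒ S=9.
Step 2. [col 1: S + C ≡ Q (mod 10)] no forcing yet in column 1 (carry-in 0); Q=7 is free and consistent — try it ⇒ Q=7.
Step 3. [col 1: S + C ≡ Q (mod 10)] column 1: given S=9, Q=7, carry-in 0, and digits 7,9 already taken and all letters distinct, S+C≡Q (mod 10) forces C=8. So C=8.
Step 4. [col 2: A + F ≡ C (mod 10)] A=3 is one option consistent with column 2 (A + F ≡ C (mod 10), carry-in 1) — take it ⇒ A=3.
Step 5. [col 2: A + F ≡ C (mod 10)] in column 2 we have A+F≡C with carry-in 1; given A=3, C=8 and digits 3,7,8,9 already taken and all letters distinct, that pins F to 4. So F=4.
Step 6. [col 3: N + J ≡ Q (mod 10)] column 3 (N + J ≡ Q (mod 10), carry-in 0) doesn't pin N yet; pick N=2 and continue. So N=2.
Step 7. [col 3: N + J ≡ Q (mod 10)] column 3 reads N+J+carry(0)=Q with N=2, Q=7; with digits 2,3,4,7,8,9 already taken and all letters distinct, the only value for J is 5. So J=5.
Step 8. [col 6: J + M ≡ E (mod 10)] M=1 is one option consistent with column 6 (J + M ≡ E (mod 10), carry-in 0) — take it ⇒ M=1.
Step 9. [col 6: J + M ≡ E (mod 10)] from column 6 (J=5, M=1, carry-in 0, digits 1,2,3,4,5,7,8,9 already taken and all letters distinct): E must equal 6, so E=6.

Answer: A=3, C=8, E=6, F=4, J=5, M=1, N=2, Q=7, S=9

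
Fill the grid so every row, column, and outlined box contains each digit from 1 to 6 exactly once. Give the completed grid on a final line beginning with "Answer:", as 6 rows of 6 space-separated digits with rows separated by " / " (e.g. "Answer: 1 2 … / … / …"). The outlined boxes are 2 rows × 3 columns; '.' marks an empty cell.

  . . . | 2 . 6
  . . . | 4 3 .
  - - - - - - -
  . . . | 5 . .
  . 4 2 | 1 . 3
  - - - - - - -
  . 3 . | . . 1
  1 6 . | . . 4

Step 1. [r6c3∈{5}] nothing but 5 survives at r6c3 ⇒ r6c3=5.
Step 2. [r4c1∈{5,6}] r4c1 is the only open cell in row 4 admitting 5. So r4c1=5.
Step 3. [r2c2∈{1,2,5}] in col 2, 2 fits only at r2c2, so r2c2=2.
Step 4. [r2c3∈{1,6}] across row 2, 1 lands solely at r2c3. So r2c3=1.
Step 5. [r5c5∈{2,5,6}] row 5 places 5 nowhere but r5c5. So r5c5=5.
Step 6. [r3c3∈{3,6}] col 3 places 6 nowhere but r3c3. So r3c3=6.
Step 7. [r1c3∈{3,4}] 3 has one home in col 3: r1c3 ⇒ r1c3=3.
Step 8. [r5c1∈{2,4}] 2 has one home in row 5: r5c1. So r5c1=2.
Step 9. [r3c5∈{2,4}] row 3 places 4 nowhere but r3c5. So r3c5=4.
Step 10. [r2c6∈{5}] r2c6 is down to just 5. So r2c6=5.
Step 11. [r5c4∈{6}] r5c4's peers cover all but 6 ⇒ r5c4=6.
Step 12. [r2c1∈{6}] r2c1 is down to just 6, so r2c1=6.
Step 13. [r6c4∈{3}] nothing but 3 survives at r6c4. So r6c4=3.
Step 14. [r3c6∈{2}] r3c6 is down to just 2, so r3c6=2.
Step 15. [r3c1∈{3}] only 3 remains possible at r3c1 ⇒ r3c1=3.
Step 16. [r3c2∈{1}] only 1 remains possible at r3c2, so r3c2=1.
Step 17. [r4c5∈{6}] r4c5 has the single candidate 6, so r4c5=6.
Step 18. [r1c5∈{1}] only 1 remains possible at r1c5 ⇒ r1c5=1.
Step 19. [r6c5∈{2}] only 2 remains possible at r6c5. So r6c5=2.
Step 20. [r5c3∈{4}] r5c3's peers cover all but 4. So r5c3=4.
Step 21. [r1c1∈{4}] nothing but 4 survives at r1c1. So r1c1=4.
Step 22. [r1c2∈{5}] r1c2 is down to just 5 ⇒ r1c2=5.

Answer: 4 5 3 2 1 6 / 6 2 1 4 3 5 / 3 1 6 5 4 2 / 5 4 2 1 6 3 / 2 3 4 6 5 1 / 1 6 5 3 2 4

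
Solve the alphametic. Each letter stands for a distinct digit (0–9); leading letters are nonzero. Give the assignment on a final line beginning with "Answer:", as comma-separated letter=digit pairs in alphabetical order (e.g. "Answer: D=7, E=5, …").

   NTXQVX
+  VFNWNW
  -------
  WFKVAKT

Step 1. [col 1: X + W ≡ T (mod 10)] column 1 (X + W ≡ T (mod 10), carry-in 0) doesn't pin T yet; pick T=0 and continue. So T=0.
Step 2. [col 1: X + W ≡ T (mod 10)] no forcing yet in column 1 (carry-in 0); W=1 is free and consistent — try it ⇒ W=1.
Step 3. [col 1: X + W ≡ T (mod 10)] from column 1 (W=1, T=0, carry-in 0, digits 0,1 already taken and all letters distinct): X must equal 9. So X=9.
Step 4. [col 2: V + N ≡ K (mod 10)] V=7 is one option consistent with column 2 (V + N ≡ K (mod 10), carry-in 1) — take it. So V=7.
Step 5. [col 2: V + N ≡ K (mod 10)] several values work for K in column 2 (V + N ≡ K (mod 10), carry-in 1); try K=6 ⇒ K=6.
Step 6. [col 2: V + N ≡ K (mod 10)] from column 2 (V=7, K=6, carry-in 1, digits 0,1,6,7,9 already taken and all letters distinct): N must equal 8 ⇒ N=8.
Step 7. [col 3: Q + W ≡ A (mod 10)] no forcing yet in column 3 (carry-in 1); A=4 is free and consistent — try it. So A=4.
Step 8. [col 3: Q + W ≡ A (mod 10)] from column 3 (W=1, A=4, carry-in 1, digits 0,1,4,6,7,8,9 already taken and all letters distinct): Q must equal 2. So Q=2.
Step 9. [col 5: T + F ≡ K (mod 10)] from column 5 (T=0, K=6, carry-in 1, digits 0,1,2,4,6,7,8,9 already taken and all letters distinct): F must equal 5 ⇒ F=5.

Answer: A=4, F=5, K=6, N=8, Q=2, T=0, V=7, W=1, X=9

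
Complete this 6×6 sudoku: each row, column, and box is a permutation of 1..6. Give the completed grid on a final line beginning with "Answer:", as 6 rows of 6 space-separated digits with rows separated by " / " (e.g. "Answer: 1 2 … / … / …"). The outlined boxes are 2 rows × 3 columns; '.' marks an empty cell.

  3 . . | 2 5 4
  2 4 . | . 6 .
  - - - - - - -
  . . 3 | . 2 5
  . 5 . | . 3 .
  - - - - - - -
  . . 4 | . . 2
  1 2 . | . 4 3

Step 1. [r4c6∈{1,6}] 6 has one home in col 6: r4c6, so r4c6=6.
Step 2. [r5c1∈{5,6}] 5 has one home in col 1: r5c1 ⇒ r5c1=5.
Step 3. [r6c3∈{6}] r6c3 has the single candidate 6, so r6c3=6.
Step 4. [r1c3∈{1}] only 1 remains possible at r1c3 ⇒ r1c3=1.
Step 5. [r4c4∈{1,4}] across row 4, 1 lands solely at r4c4. So r4c4=1.
Step 6. [r3c1∈{4,6}] across col 1, 6 lands solely at r3c1, so r3c1=6.
Step 7. [r4c1∈{4}] r4c1 is down to just 4 ⇒ r4c1=4.
Step 8. [r2c3∈{5}] r2c3 has the single candidate 5, so r2c3=5.
Step 9. [r3c2∈{1}] r3c2's peers cover all but 1 ⇒ r3c2=1.
Step 10. [r2c4∈{3}] r2c4's peers cover all but 3. So r2c4=3.
Step 11. [r1c2∈{6}] nothing but 6 survives at r1c2. So r1c2=6.
Step 12. [r4c3∈{2}] r4c3's peers cover all but 2 ⇒ r4c3=2.
Step 13. [r3c4∈{4}] nothing but 4 survives at r3c4 ⇒ r3c4=4.
Step 14. [r2c6∈{1}] r2c6 has the single candidate 1, so r2c6=1.
Step 15. [r5c4∈{6}] r5c4's peers cover all but 6. So r5c4=6.
Step 16. [r5c2∈{3}] r5c2 has the single candidate 3, so r5c2=3.
Step 17. [r6c4∈{5}] r6c4's peers cover all but 5. So r6c4=5.
Step 18. [r5c5∈{1}] only 1 remains possible at r5c5 ⇒ r5c5=1.

Answer: 3 6 1 2 5 4 / 2 4 5 3 6 1 / 6 1 3 4 2 5 / 4 5 2 1 3 6 / 5 3 4 6 1 2 / 1 2 6 5 4 3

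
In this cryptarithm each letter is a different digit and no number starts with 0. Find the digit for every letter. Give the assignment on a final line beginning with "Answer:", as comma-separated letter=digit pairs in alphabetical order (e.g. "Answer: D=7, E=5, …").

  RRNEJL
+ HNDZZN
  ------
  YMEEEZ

Step 1. [col 1: L + N ≡ Z (mod 10)] no forcing yet in column 1 (carry-in 0); Z=0 is free and consistent — try it. So Z=0.
Step 2. [col 1: L + N ≡ Z (mod 10)] column 1 (L + N ≡ Z (mod 10), carry-in 0) doesn't pin L yet; pick L=4 and continue. So L=4.
Step 3. [col 1: L + N ≡ Z (mod 10)] column 1 reads L+N+carry(0)=Z with L=4, Z=0; with digits 0,4 already taken and all letters distinct, the only value for N is 6. So N=6.
Step 4. [col 2: J + Z ≡ E (mod 10)] E=8 is one option consistent with column 2 (J + Z ≡ E (mod 10), carry-in 1) — take it. So E=8.
Step 5. [col 2: J + Z ≡ E (mod 10)] in column 2 we have J+Z≡E with carry-in 1; given Z=0, E=8 and digits 0,4,6,8 already taken and all letters distinct, that pins J to 7 ⇒ J=7.
Step 6. [col 4: N + D ≡ E (mod 10)] from column 4 (N=6, E=8, carry-in 0, digits 0,4,6,7,8 already taken and all letters distinct): D must equal 2 ⇒ D=2.
Step 7. [col 5: R + N ≡ M (mod 10)] no forcing yet in column 5 (carry-in 0); R=5 is free and consistent — try it, so R=5.
Step 8. [col 5: R + N ≡ M (mod 10)] from column 5 (R=5, N=6, carry-in 0, digits 0,2,4,5,6,7,8 already taken and all letters distinct): M must equal 1 ⇒ M=1.
Step 9. [col 6: R + H ≡ Y (mod 10)] from column 6 (R=5, carry-in 1, digits 0,1,2,4,5,6,7,8 already taken and all letters distinct): H must equal 3, so H=3.
Step 10. [col 6: R + H ≡ Y (mod 10)] column 6 reads R+H+carry(1)=Y with R=5, H=3; with digits 0,1,2,3,4,5,6,7,8 already taken and all letters distinct, the only value for Y is 9 ⇒ Y=9.

Answer: D=2, E=8, H=3, J=7, L=4, M=1, N=6, R=5, Y=9, Z=0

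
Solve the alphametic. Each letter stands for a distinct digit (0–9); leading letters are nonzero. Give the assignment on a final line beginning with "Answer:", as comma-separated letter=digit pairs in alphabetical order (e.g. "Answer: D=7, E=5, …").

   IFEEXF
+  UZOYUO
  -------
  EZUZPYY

Step 1. [col 1: F + O ≡ Y (mod 10)] no forcing yet in column 1 (carry-in 0); O=3 is free and consistent — try it, so O=3.
Step 2. [E] the sum has 7 digits but both addends have 6; that extra leading digit E is the final carry, namely 1 ⇒ E=1.
Step 3. [col 1: F + O ≡ Y (mod 10)] several values work for Y in column 1 (F + O ≡ Y (mod 10), carry-in 0); try Y=5. So Y=5.
Step 4. [col 1: F + O ≡ Y (mod 10)] column 1: given O=3, Y=5, carry-in 0, and digits 1,3,5 already taken and all letters distinct, F+O≡Y (mod 10) forces F=2 ⇒ F=2.
Step 5. [col 2: X + U ≡ Y (mod 10)] column 2 (X + U ≡ Y (mod 10), carry-in 0) doesn't pin X yet; pick X=9 and continue ⇒ X=9.
Step 6. [col 2: X + U ≡ Y (mod 10)] in column 2 we have X+U≡Y with carry-in 0; given X=9, Y=5 and digits 1,2,3,5,9 already taken and all letters distinct, that pins U to 6. So U=6.
Step 7. [col 3: E + Y ≡ P (mod 10)] column 3 reads E+Y+carry(1)=P with E=1, Y=5; with digits 1,2,3,5,6,9 already taken and all letters distinct, the only value for P is 7 ⇒ P=7.
Step 8. [col 4: E + O ≡ Z (mod 10)] in column 4 we have E+O≡Z with carry-in 0; given E=1, O=3 and digits 1,2,3,5,6,7,9 already taken and all letters distinct, that pins Z to 4, so Z=4.
Step 9. [col 6: I + U ≡ Z (mod 10)] column 6 reads I+U+carry(0)=Z with U=6, Z=4; with digits 1,2,3,4,5,6,7,9 already taken and all letters distinct, the only value for I is 8, so I=8.

Answer: E=1, F=2, I=8, O=3, P=7, U=6, X=9, Y=5, Z=4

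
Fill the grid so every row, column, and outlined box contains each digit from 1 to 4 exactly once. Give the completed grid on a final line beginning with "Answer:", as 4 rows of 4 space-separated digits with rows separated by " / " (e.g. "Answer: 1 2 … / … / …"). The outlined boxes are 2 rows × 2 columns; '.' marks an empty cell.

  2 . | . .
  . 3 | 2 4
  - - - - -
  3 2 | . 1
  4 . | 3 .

Step 1. [r1c3∈{1}] nothing but 1 survives at r1c3 ⇒ r1c3=1.
Step 2. [r1c2∈{4}] nothing but 4 survives at r1c2. So r1c2=4.
Step 3. [r3c3∈{4}] only 4 remains possible at r3c3, so r3c3=4.
Step 4. [r1c4∈{3}] r1c4 has the single candidate 3, so r1c4=3.
Step 5. [r2c1∈{1}] r2c1 is down to just 1. So r2c1=1.
Step 6. [r4c2∈{1}] r4c2's peers cover all but 1, so r4c2=1.
Step 7. [r4c4∈{2}] r4c4 has the single candidate 2 ⇒ r4c4=2.

Answer: 2 4 1 3 / 1 3 2 4 / 3 2 4 1 / 4 1 3 2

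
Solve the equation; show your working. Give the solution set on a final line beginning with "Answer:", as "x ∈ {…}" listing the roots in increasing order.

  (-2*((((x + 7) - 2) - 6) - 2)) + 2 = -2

Step 1. [(-2*((((x + 7) - 2) - 6) - 2)) + 2 = -2] peel the +2: subtract 2 from each side, so sub: -2*((((x + 7) - 2) - 6) - 2) = -4.
Step 2. [-2*((((x + 7) - 2) - 6) - 2) = -4] -2·(inner) — divide through by -2. So div: (((x + 7) - 2) - 6) - 2 = 2.
Step 3. [(((x + 7) - 2) - 6) - 2 = 2] peel the -2: add 2 from each side. So sub: ((x + 7) - 2) - 6 = 4.
Step 4. [((x + 7) - 2) - 6 = 4] the outer -6 inverts by adding 6, so sub: (x + 7) - 2 = 10.
Step 5. [(x + 7) - 2 = 10] 2 comes off first (add 2), so sub: x + 7 = 12.
Step 6. [x + 7 = 12] subtract 7: x sits inside (… + 7) ⇒ sub: x = 5.

Answer: x ∈ {5}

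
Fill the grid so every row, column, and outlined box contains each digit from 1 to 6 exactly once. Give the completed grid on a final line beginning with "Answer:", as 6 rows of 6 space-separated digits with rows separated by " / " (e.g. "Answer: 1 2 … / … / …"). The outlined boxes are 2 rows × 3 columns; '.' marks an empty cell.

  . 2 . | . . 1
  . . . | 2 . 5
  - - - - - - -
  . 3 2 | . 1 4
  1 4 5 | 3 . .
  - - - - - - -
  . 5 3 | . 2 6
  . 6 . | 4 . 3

Step 1. [r1c4∈{6}] r1c4 has the single candidate 6, so r1c4=6.
Step 2. [r1c3∈{4}] r1c3's peers cover all but 4 ⇒ r1c3=4.
Step 3. [r1c5∈{3}] only 3 remains possible at r1c5, so r1c5=3.
Step 4. [r2c3∈{1,6}] 6 has one home in col 3: r2c3 ⇒ r2c3=6.
Step 5. [r2c2∈{1}] r2c2 has the single candidate 1, so r2c2=1.
Step 6. [r1c1∈{5}] only 5 remains possible at r1c1, so r1c1=5.
Step 7. [r4c6∈{2}] r4c6's peers cover all but 2, so r4c6=2.
Step 8. [r2c5∈{4}] r2c5's peers cover all but 4. So r2c5=4.
Step 9. [r3c4∈{5}] r3c4 has the single candidate 5 ⇒ r3c4=5.
Step 10. [r5c4∈{1}] r5c4's peers cover all but 1. So r5c4=1.
Step 11. [r6c1∈{2}] only 2 remains possible at r6c1, so r6c1=2.
Step 12. [r3c1∈{6}] r3c1 has the single candidate 6. So r3c1=6.
Step 13. [r5c1∈{4}] only 4 remains possible at r5c1, so r5c1=4.
Step 14. [r6c3∈{1}] nothing but 1 survives at r6c3 ⇒ r6c3=1.
Step 15. [r2c1∈{3}] r2c1's peers cover all but 3, so r2c1=3.
Step 16. [r4c5∈{6}] r4c5 is down to just 6 ⇒ r4c5=6.
Step 17. [r6c5∈{5}] only 5 remains possible at r6c5. So r6c5=5.

Answer: 5 2 4 6 3 1 / 3 1 6 2 4 5 / 6 3 2 5 1 4 / 1 4 5 3 6 2 / 4 5 3 1 2 6 / 2 6 1 4 5 3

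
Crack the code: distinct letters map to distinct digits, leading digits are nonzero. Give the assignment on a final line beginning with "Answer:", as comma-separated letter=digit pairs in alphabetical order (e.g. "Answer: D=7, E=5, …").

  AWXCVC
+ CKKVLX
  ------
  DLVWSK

Step 1. [col 1: C + X ≡ K (mod 10)] no forcing yet in column 1 (carry-in 0); K=2 is free and consistent — try it ⇒ K=2.
Step 2. [col 1: C + X ≡ K (mod 10)] C=3 is one option consistent with column 1 (C + X ≡ K (mod 10), carry-in 0) — take it ⇒ C=3.
Step 3. [col 1: C + X ≡ K (mod 10)] in column 1 we have C+X≡K with carry-in 0; given C=3, K=2 and digits 2,3 already taken and all letters distinct, that pins X to 9. So X=9.
Step 4. [col 2: V + L ≡ S (mod 10)] no forcing yet in column 2 (carry-in 1); L=8 is free and consistent — try it ⇒ L=8.
Step 5. [col 2: V + L ≡ S (mod 10)] V=1 is one option consistent with column 2 (V + L ≡ S (mod 10), carry-in 1) — take it. So V=1.
Step 6. [col 2: V + L ≡ S (mod 10)] from column 2 (V=1, L=8, carry-in 1, digits 1,2,3,8,9 already taken and all letters distinct): S must equal 0, so S=0.
Step 7. [col 3: C + V ≡ W (mod 10)] column 3: given C=3, V=1, carry-in 1, and digits 0,1,2,3,8,9 already taken and all letters distinct, C+V≡W (mod 10) forces W=5 ⇒ W=5.
Step 8. [col 6: A + C ≡ D (mod 10)] column 6: given C=3, carry-in 0, and digits 0,1,2,3,5,8,9 already taken and all letters distinct, A+C≡D (mod 10) forces D=7. So D=7.
Step 9. [col 6: A + C ≡ D (mod 10)] in column 6 we have A+C≡D with carry-in 0; given C=3, D=7 and digits 0,1,2,3,5,7,8,9 already taken and all letters distinct, that pins A to 4. So A=4.

Answer: A=4, C=3, D=7, K=2, L=8, S=0, V=1, W=5, X=9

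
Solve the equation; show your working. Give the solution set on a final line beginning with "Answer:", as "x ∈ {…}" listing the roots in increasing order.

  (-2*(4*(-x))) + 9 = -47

Step 1. [(-2*(4*(-x))) + 9 = -47] 9 comes off first (subtract 9). So sub: -2*(4*(-x)) = -56.
Step 2. [-2*(4*(-x)) = -56] -2·(inner) — divide through by -2, so div: 4*(-x) = 28.
Step 3. [4*(-x) = 28] LHS = 4·(…); ÷4 both sides, so div: -x = 7.
Step 4. [-x = 7] leading − — multiply by −1. So neg: x = -7.

Answer: x ∈ {-7}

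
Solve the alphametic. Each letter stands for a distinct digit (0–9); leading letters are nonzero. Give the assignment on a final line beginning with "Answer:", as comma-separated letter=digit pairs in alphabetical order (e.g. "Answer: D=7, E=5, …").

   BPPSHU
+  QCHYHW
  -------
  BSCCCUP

Step 1. [col 1: U + W ≡ P (mod 10)] column 1 (U + W ≡ P (mod 10), carry-in 0) doesn't pin W yet; pick W=7 and continue. So W=7.
Step 2. [col 1: U + W ≡ P (mod 10)] several values work for U in column 1 (U + W ≡ P (mod 10), carry-in 0); try U=2, so U=2.
Step 3. [B] B is the leading digit of a 7-digit sum of two 6-digit numbers; the final carry is exactly 1. So B=1.
Step 4. [col 1: U + W ≡ P (mod 10)] column 1: given U=2, W=7, carry-in 0, and digits 1,2,7 already taken and all letters distinct, U+W≡P (mod 10) forces P=9 ⇒ P=9.
Step 5. [col 2: H + H ≡ U (mod 10)] column 2 reads H+H+carry(0)=U with U=2; with digits 1,2,7,9 already taken and all letters distinct, the only value for H is 6. So H=6.
Step 6. [col 3: S + Y ≡ C (mod 10)] no forcing yet in column 3 (carry-in 1); Y=4 is free and consistent — try it, so Y=4.
Step 7. [col 3: S + Y ≡ C (mod 10)] no forcing yet in column 3 (carry-in 1); C=5 is free and consistent — try it. So C=5.
Step 8. [col 3: S + Y ≡ C (mod 10)] column 3 reads S+Y+carry(1)=C with Y=4, C=5; with digits 1,2,4,5,6,7,9 already taken and all letters distinct, the only value for S is 0, so S=0.
Step 9. [col 6: B + Q ≡ S (mod 10)] column 6 reads B+Q+carry(1)=S with B=1, S=0; with digits 0,1,2,4,5,6,7,9 already taken and all letters distinct, the only value for Q is 8. So Q=8.

Answer: B=1, C=5, H=6, P=9, Q=8, S=0, U=2, W=7, Y=4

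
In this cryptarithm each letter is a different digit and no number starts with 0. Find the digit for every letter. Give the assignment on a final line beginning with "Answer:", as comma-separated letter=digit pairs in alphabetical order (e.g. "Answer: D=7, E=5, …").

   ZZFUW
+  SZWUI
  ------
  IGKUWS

Step 1. [col 1: W + I ≡ S (mod 10)] no forcing yet in column 1 (carry-in 0); I=1 is free and consistent — try it, so I=1.
Step 2. [col 1: W + I ≡ S (mod 10)] W=8 is one option consistent with column 1 (W + I ≡ S (mod 10), carry-in 0) — take it, so W=8.
Step 3. [col 1: W + I ≡ S (mod 10)] from column 1 (W=8, I=1, carry-in 0, digits 1,8 already taken and all letters distinct): S must equal 9 ⇒ S=9.
Step 4. [col 2: U + U ≡ W (mod 10)] in column 2 we have U+U≡W with carry-in 0; given W=8 and digits 1,8,9 already taken and all letters distinct, that pins U to 4. So U=4.
Step 5. [col 3: F + W ≡ U (mod 10)] in column 3 we have F+W≡U with carry-in 0; given W=8, U=4 and digits 1,4,8,9 already taken and all letters distinct, that pins F to 6. So F=6.
Step 6. [col 4: Z + Z ≡ K (mod 10)] K=7 is one option consistent with column 4 (Z + Z ≡ K (mod 10), carry-in 1) — take it, so K=7.
Step 7. [col 4: Z + Z ≡ K (mod 10)] column 4 reads Z+Z+carry(1)=K with K=7; with digits 1,4,6,7,8,9 already taken and all letters distinct, the only value for Z is 3, so Z=3.
Step 8. [col 5: Z + S ≡ G (mod 10)] column 5: given Z=3, S=9, carry-in 0, and digits 1,3,4,6,7,8,9 already taken and all letters distinct, Z+S≡G (mod 10) forces G=2, so G=2.

Answer: F=6, G=2, I=1, K=7, S=9, U=4, W=8, Z=3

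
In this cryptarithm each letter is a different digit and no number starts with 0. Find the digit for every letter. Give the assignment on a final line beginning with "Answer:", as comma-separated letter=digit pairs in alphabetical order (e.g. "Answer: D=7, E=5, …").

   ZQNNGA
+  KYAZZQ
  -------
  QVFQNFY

Step 1. [col 1: A + Q ≡ Y (mod 10)] column 1 (A + Q ≡ Y (mod 10), carry-in 0) doesn't pin Q yet; pick Q=1 and continue ⇒ Q=1.
Step 2. [col 1: A + Q ≡ Y (mod 10)] several values work for Y in column 1 (A + Q ≡ Y (mod 10), carry-in 0); try Y=5, so Y=5.
Step 3. [col 1: A + Q ≡ Y (mod 10)] in column 1 we have A+Q≡Y with carry-in 0; given Q=1, Y=5 and digits 1,5 already taken and all letters distinct, that pins A to 4. So A=4.
Step 4. [col 2: G + Z ≡ F (mod 10)] several values work for G in column 2 (G + Z ≡ F (mod 10), carry-in 0); try G=8, so G=8.
Step 5. [col 2: G + Z ≡ F (mod 10)] no forcing yet in column 2 (carry-in 0); Z=9 is free and consistent — try it, so Z=9.
Step 6. [col 2: G + Z ≡ F (mod 10)] in column 2 we have G+Z≡F with carry-in 0; given G=8, Z=9 and digits 1,4,5,8,9 already taken and all letters distinct, that pins F to 7, so F=7.
Step 7. [col 3: N + Z ≡ N (mod 10)] N=6 is one option consistent with column 3 (N + Z ≡ N (mod 10), carry-in 1) — take it, so N=6.
Step 8. [col 6: Z + K ≡ V (mod 10)] column 6 reads Z+K+carry(0)=V with Z=9; with digits 1,4,5,6,7,8,9 already taken and all letters distinct, the only value for V is 2. So V=2.
Step 9. [col 6: Z + K ≡ V (mod 10)] column 6: given Z=9, V=2, carry-in 0, and digits 1,2,4,5,6,7,8,9 already taken and all letters distinct, Z+K≡V (mod 10) forces K=3, so K=3.

Answer: A=4, F=7, G=8, K=3, N=6, Q=1, V=2, Y=5, Z=9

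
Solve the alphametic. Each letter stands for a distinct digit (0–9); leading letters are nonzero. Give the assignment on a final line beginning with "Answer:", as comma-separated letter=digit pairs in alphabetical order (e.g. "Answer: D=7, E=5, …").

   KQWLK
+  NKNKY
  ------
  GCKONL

Step 1. [G] the sum has 6 digits but both addends have 5; that extra leading digit G is the final carry, namely 1 ⇒ G=1.
Step 2. [col 1: K + Y ≡ L (mod 10)] several values work for K in column 1 (K + Y ≡ L (mod 10), carry-in 0); try K=7, so K=7.
Step 3. [col 1: K + Y ≡ L (mod 10)] L=0 is one option consistent with column 1 (K + Y ≡ L (mod 10), carry-in 0) — take it, so L=0.
Step 4. [col 1: K + Y ≡ L (mod 10)] column 1: given K=7, L=0, carry-in 0, and digits 0,1,7 already taken and all letters distinct, K+Y≡L (mod 10) forces Y=3. So Y=3.
Step 5. [col 2: L + K ≡ N (mod 10)] in column 2 we have L+K≡N with carry-in 1; given L=0, K=7 and digits 0,1,3,7 already taken and all letters distinct, that pins N to 8. So N=8.
Step 6. [col 3: W + N ≡ O (mod 10)] column 3 (W + N ≡ O (mod 10), carry-in 0) doesn't pin O yet; pick O=2 and continue, so O=2.
Step 7. [col 3: W + N ≡ O (mod 10)] column 3 reads W+N+carry(0)=O with N=8, O=2; with digits 0,1,2,3,7,8 already taken and all letters distinct, the only value for W is 4, so W=4.
Step 8. [col 4: Q + K ≡ K (mod 10)] column 4: given K=7, carry-in 1, and digits 0,1,2,3,4,7,8 already taken and all letters distinct, Q+K≡K (mod 10) forces Q=9. So Q=9.
Step 9. [col 5: K + N ≡ C (mod 10)] column 5 reads K+N+carry(1)=C with K=7, N=8; with digits 0,1,2,3,4,7,8,9 already taken and all letters distinct, the only value for C is 6, so C=6.

Answer: C=6, G=1, K=7, L=0, N=8, O=2, Q=9, W=4, Y=3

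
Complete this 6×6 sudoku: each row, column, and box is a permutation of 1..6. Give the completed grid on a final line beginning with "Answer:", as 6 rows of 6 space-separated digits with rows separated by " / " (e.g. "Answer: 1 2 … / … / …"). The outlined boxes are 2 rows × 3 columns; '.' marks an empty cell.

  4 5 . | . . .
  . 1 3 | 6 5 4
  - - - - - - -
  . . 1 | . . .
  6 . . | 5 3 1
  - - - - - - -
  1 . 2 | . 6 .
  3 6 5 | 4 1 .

Step 1. [r3c4∈{2}] nothing but 2 survives at r3c4. So r3c4=2.
Step 2. [r5c2∈{4}] r5c2's peers cover all but 4 ⇒ r5c2=4.
Step 3. [r5c4∈{3}] nothing but 3 survives at r5c4 ⇒ r5c4=3.
Step 4. [r1c6∈{2,3}] r1c6 is the only open cell in row 1 admitting 3 ⇒ r1c6=3.
Step 5. [r1c4∈{1}] r1c4's peers cover all but 1. So r1c4=1.
Step 6. [r3c5∈{4}] r3c5 has the single candidate 4. So r3c5=4.
Step 7. [r3c2∈{3}] r3c2 is down to just 3 ⇒ r3c2=3.
Step 8. [r3c6∈{6}] only 6 remains possible at r3c6, so r3c6=6.
Step 9. [r1c3∈{6}] only 6 remains possible at r1c3. So r1c3=6.
Step 10. [r1c5∈{2}] only 2 remains possible at r1c5, so r1c5=2.
Step 11. [r4c2∈{2}] nothing but 2 survives at r4c2, so r4c2=2.
Step 12. [r4c3∈{4}] nothing but 4 survives at r4c3. So r4c3=4.
Step 13. [r2c1∈{2}] only 2 remains possible at r2c1. So r2c1=2.
Step 14. [r3c1∈{5}] r3c1 has the single candidate 5. So r3c1=5.
Step 15. [r6c6∈{2}] nothing but 2 survives at r6c6, so r6c6=2.
Step 16. [r5c6∈{5}] only 5 remains possible at r5c6 ⇒ r5c6=5.

Answer: 4 5 6 1 2 3 / 2 1 3 6 5 4 / 5 3 1 2 4 6 / 6 2 4 5 3 1 / 1 4 2 3 6 5 / 3 6 5 4 1 2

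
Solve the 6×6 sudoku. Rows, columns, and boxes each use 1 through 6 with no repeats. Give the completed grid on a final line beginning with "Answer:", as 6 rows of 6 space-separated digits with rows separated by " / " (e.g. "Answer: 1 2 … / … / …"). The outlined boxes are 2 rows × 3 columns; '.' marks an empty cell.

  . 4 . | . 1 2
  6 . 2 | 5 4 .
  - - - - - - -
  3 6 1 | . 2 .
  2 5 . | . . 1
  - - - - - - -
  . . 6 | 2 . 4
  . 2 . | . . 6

Step 1. [r1c1∈{5}] r1c1's peers cover all but 5, so r1c1=5.
Step 2. [r1c3∈{3}] nothing but 3 survives at r1c3. So r1c3=3.
Step 3. [r5c2∈{1,3}] across col 2, 3 lands solely at r5c2, so r5c2=3.
Step 4. [r6c4∈{1,3}] across col 4, 1 lands solely at r6c4, so r6c4=1.
Step 5. [r4c4∈{3,4,6}] col 4 places 3 nowhere but r4c4. So r4c4=3.
Step 6. [r6c3∈{4,5}] col 3 places 5 nowhere but r6c3. So r6c3=5.
Step 7. [r5c1∈{1}] r5c1's peers cover all but 1. So r5c1=1.
Step 8. [r5c5∈{5}] r5c5 has the single candidate 5, so r5c5=5.
Step 9. [r2c6∈{3}] r2c6 is down to just 3, so r2c6=3.
Step 10. [r6c5∈{3}] r6c5 has the single candidate 3. So r6c5=3.
Step 11. [r6c1∈{4}] r6c1 is down to just 4. So r6c1=4.
Step 12. [r4c5∈{6}] r4c5 has the single candidate 6. So r4c5=6.
Step 13. [r1c4∈{6}] nothing but 6 survives at r1c4. So r1c4=6.
Step 14. [r3c4∈{4}] r3c4 is down to just 4 ⇒ r3c4=4.
Step 15. [r3c6∈{5}] r3c6's peers cover all but 5, so r3c6=5.
Step 16. [r4c3∈{4}] r4c3 has the single candidate 4. So r4c3=4.
Step 17. [r2c2∈{1}] r2c2 is down to just 1, so r2c2=1.

Answer: 5 4 3 6 1 2 / 6 1 2 5 4 3 / 3 6 1 4 2 5 / 2 5 4 3 6 1 / 1 3 6 2 5 4 / 4 2 5 1 3 6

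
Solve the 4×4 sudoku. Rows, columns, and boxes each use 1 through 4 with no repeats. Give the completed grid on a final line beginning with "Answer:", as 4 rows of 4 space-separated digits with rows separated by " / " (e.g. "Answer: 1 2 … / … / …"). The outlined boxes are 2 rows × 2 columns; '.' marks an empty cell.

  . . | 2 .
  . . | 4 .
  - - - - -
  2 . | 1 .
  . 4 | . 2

Step 1. [r3c2∈{3}] nothing but 3 survives at r3c2. So r3c2=3.
Step 2. [r1c2∈{1}] r1c2's peers cover all but 1. So r1c2=1.
Step 3. [r2c1∈{3}] only 3 remains possible at r2c1, so r2c1=3.
Step 4. [r4c3∈{3}] r4c3 is down to just 3, so r4c3=3.
Step 5. [r3c4∈{4}] only 4 remains possible at r3c4. So r3c4=4.
Step 6. [r4c1∈{1}] only 1 remains possible at r4c1 ⇒ r4c1=1.
Step 7. [r2c4∈{1}] r2c4 is down to just 1 ⇒ r2c4=1.
Step 8. [r1c4∈{3}] r1c4 is down to just 3. So r1c4=3.
Step 9. [r2c2∈{2}] r2c2's peers cover all but 2, so r2c2=2.
Step 10. [r1c1∈{4}] nothing but 4 survives at r1c1, so r1c1=4.

Answer: 4 1 2 3 / 3 2 4 1 / 2 3 1 4 / 1 4 3 2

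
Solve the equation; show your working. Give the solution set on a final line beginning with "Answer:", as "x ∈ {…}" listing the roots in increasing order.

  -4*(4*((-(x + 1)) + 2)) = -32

Step 1. [-4*(4*((-(x + 1)) + 2)) = -32] -4·(inner) — divide through by -4, so div: 4*((-(x + 1)) + 2) = 8.
Step 2. [4*((-(x + 1)) + 2) = 8] leading coefficient 4: divide by 4 ⇒ div: (-(x + 1)) + 2 = 2.
Step 3. [(-(x + 1)) + 2 = 2] +2 is outermost — subtract 2 both sides ⇒ sub: -(x + 1) = 0.
Step 4. [-(x + 1) = 0] flip signs both sides ⇒ neg: x + 1 = 0.
Step 5. [x + 1 = 0] peel the +1: subtract 1 from each side. So sub: x = -1.

Answer: x ∈ {-1}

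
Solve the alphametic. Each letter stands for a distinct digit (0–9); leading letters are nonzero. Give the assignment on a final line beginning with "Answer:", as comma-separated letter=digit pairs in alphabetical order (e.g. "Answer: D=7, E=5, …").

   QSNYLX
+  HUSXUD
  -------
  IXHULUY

Step 1. [col 1: X + D ≡ Y (mod 10)] column 1 (X + D ≡ Y (mod 10), carry-in 0) doesn't pin Y yet; pick Y=8 and continue ⇒ Y=8.
Step 2. [col 1: X + D ≡ Y (mod 10)] D=6 is one option consistent with column 1 (X + D ≡ Y (mod 10), carry-in 0) — take it. So D=6.
Step 3. [col 1: X + D ≡ Y (mod 10)] from column 1 (D=6, Y=8, carry-in 0, digits 6,8 already taken and all letters distinct): X must equal 2. So X=2.
Step 4. [col 2: L + U ≡ U (mod 10)] in column 2 we have L+U≡U with carry-in 0; given nothing yet and digits 2,6,8 already taken and all letters distinct, that pins L to 0. So L=0.
Step 5. [col 2: L + U ≡ U (mod 10)] several values work for U in column 2 (L + U ≡ U (mod 10), carry-in 0); try U=9 ⇒ U=9.
Step 6. [I] I is the leading digit of a 7-digit sum of two 6-digit numbers; the final carry is exactly 1, so I=1.
Step 7. [col 4: N + S ≡ U (mod 10)] N=3 is one option consistent with column 4 (N + S ≡ U (mod 10), carry-in 1) — take it ⇒ N=3.
Step 8. [col 4: N + S ≡ U (mod 10)] from column 4 (N=3, U=9, carry-in 1, digits 0,1,2,3,6,8,9 already taken and all letters distinct): S must equal 5 ⇒ S=5.
Step 9. [col 5: S + U ≡ H (mod 10)] from column 5 (S=5, U=9, carry-in 0, digits 0,1,2,3,5,6,8,9 already taken and all letters distinct): H must equal 4, so H=4.
Step 10. [col 6: Q + H ≡ X (mod 10)] column 6: given H=4, X=2, carry-in 1, and digits 0,1,2,3,4,5,6,8,9 already taken and all letters distinct, Q+H≡X (mod 10) forces Q=7 ⇒ Q=7.

Answer: D=6, H=4, I=1, L=0, N=3, Q=7, S=5, U=9, X=2, Y=8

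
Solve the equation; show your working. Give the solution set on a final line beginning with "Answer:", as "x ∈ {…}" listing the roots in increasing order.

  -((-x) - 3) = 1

Step 1. [-((-x) - 3) = 1] flip signs both sides, so neg: (-x) - 3 = -1.
Step 2. [(-x) - 3 = -1] add 3: x sits inside (… - 3) ⇒ sub: -x = 2.
Step 3. [-x = 2] LHS negated; negate both sides. So neg: x = -2.

Answer: x ∈ {-2}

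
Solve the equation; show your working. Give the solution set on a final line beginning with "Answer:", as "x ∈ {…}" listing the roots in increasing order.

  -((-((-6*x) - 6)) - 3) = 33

Step 1. [-((-((-6*x) - 6)) - 3) = 33] LHS negated; negate both sides ⇒ neg: (-((-6*x) - 6)) - 3 = -33.
Step 2. [(-((-6*x) - 6)) - 3 = -33] add 3: x sits inside (… - 3) ⇒ sub: -((-6*x) - 6) = -30.
Step 3. [-((-6*x) - 6) = -30] leading − — multiply by −1, so neg: (-6*x) - 6 = 30.
Step 4. [(-6*x) - 6 = 30] common factor -6 (LHS and 30) — divide through ⇒ factor: x + 1 = -5.
Step 5. [x + 1 = -5] the outer +1 inverts by subtracting 1 ⇒ sub: x = -6.

Answer: x ∈ {-6}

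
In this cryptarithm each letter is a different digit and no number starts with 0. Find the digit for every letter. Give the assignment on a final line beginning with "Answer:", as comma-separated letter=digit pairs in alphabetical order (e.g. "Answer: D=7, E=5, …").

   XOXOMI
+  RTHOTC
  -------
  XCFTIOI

Step 1. [col 1: I + C ≡ I (mod 10)] column 1: given nothing yet, carry-in 0, and all letters distinct, none taken yet, I+C≡I (mod 10) forces C=0 ⇒ C=0.
Step 2. [col 1: I + C ≡ I (mod 10)] I=5 is one option consistent with column 1 (I + C ≡ I (mod 10), carry-in 0) — take it, so I=5.
Step 3. [col 2: M + T ≡ O (mod 10)] several values work for M in column 2 (M + T ≡ O (mod 10), carry-in 0); try M=8, so M=8.
Step 4. [col 2: M + T ≡ O (mod 10)] several values work for T in column 2 (M + T ≡ O (mod 10), carry-in 0); try T=4 ⇒ T=4.
Step 5. [col 2: M + T ≡ O (mod 10)] column 2 reads M+T+carry(0)=O with M=8, T=4; with digits 0,4,5,8 already taken and all letters distinct, the only value for O is 2. So O=2.
Step 6. [col 4: X + H ≡ T (mod 10)] several values work for X in column 4 (X + H ≡ T (mod 10), carry-in 0); try X=1 ⇒ X=1.
Step 7. [col 4: X + H ≡ T (mod 10)] in column 4 we have X+H≡T with carry-in 0; given X=1, T=4 and digits 0,1,2,4,5,8 already taken and all letters distinct, that pins H to 3, so H=3.
Step 8. [col 5: O + T ≡ F (mod 10)] column 5 reads O+T+carry(0)=F with O=2, T=4; with digits 0,1,2,3,4,5,8 already taken and all letters distinct, the only value for F is 6 ⇒ F=6.
Step 9. [col 6: X + R ≡ C (mod 10)] column 6 reads X+R+carry(0)=C with X=1, C=0; with digits 0,1,2,3,4,5,6,8 already taken and all letters distinct, the only value for R is 9 ⇒ R=9.

Answer: C=0, F=6, H=3, I=5, M=8, O=2, R=9, T=4, X=1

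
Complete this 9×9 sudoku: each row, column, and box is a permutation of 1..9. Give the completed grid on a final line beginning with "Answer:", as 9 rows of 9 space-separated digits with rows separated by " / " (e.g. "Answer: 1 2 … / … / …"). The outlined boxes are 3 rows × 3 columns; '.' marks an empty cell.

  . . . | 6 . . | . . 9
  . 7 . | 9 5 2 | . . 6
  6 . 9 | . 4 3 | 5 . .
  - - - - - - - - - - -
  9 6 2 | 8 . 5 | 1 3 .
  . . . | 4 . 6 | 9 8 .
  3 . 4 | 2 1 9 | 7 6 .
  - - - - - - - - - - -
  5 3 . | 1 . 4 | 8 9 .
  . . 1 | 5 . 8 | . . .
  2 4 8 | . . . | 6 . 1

Step 1. [r9c6∈{7}] r9c6 has the single candidate 7 ⇒ r9c6=7.
Step 2. [r2c1∈{1,4,8}] r2c1 is the only open cell in row 2 admitting 8 ⇒ r2c1=8.
Step 3. [r8c9∈{2,3,4,7}] col 9 places 3 nowhere but r8c9. So r8c9=3.
Step 4. [r1c1∈{1,4}] 4 has one home in col 1: r1c1 ⇒ r1c1=4.
Step 5. [r3c4∈{7}] only 7 remains possible at r3c4, so r3c4=7.
Step 6. [r5c9∈{2,5}] in row 5, 2 fits only at r5c9, so r5c9=2.
Step 7. [r1c8∈{1,2,7}] in row 1, 7 fits only at r1c8 ⇒ r1c8=7.
Step 8. [r8c5∈{2,6,9}] row 8 places 6 nowhere but r8c5. So r8c5=6.
Step 9. [r5c1∈{1,7}] across col 1, 1 lands solely at r5c1. So r5c1=1.
Step 10. [r5c2∈{5}] r5c2 is down to just 5. So r5c2=5.
Step 11. [r5c3∈{7}] r5c3's peers cover all but 7 ⇒ r5c3=7.
Step 12. [r2c3∈{3}] r2c3 is down to just 3 ⇒ r2c3=3.
Step 13. [r2c8∈{1,4}] across row 2, 1 lands solely at r2c8, so r2c8=1.
Step 14. [r3c8∈{2}] r3c8 has the single candidate 2. So r3c8=2.
Step 15. [r8c8∈{4}] only 4 remains possible at r8c8. So r8c8=4.
Step 16. [r1c6∈{1}] r1c6's peers cover all but 1, so r1c6=1.
Step 17. [r5c5∈{3}] r5c5 has the single candidate 3, so r5c5=3.
Step 18. [r9c8∈{5}] nothing but 5 survives at r9c8. So r9c8=5.
Step 19. [r7c9∈{7}] only 7 remains possible at r7c9, so r7c9=7.
Step 20. [r3c2∈{1}] r3c2 is down to just 1. So r3c2=1.
Step 21. [r4c5∈{7}] only 7 remains possible at r4c5, so r4c5=7.
Step 22. [r6c2∈{8}] r6c2 is down to just 8 ⇒ r6c2=8.
Step 23. [r8c2∈{9}] r8c2 is down to just 9. So r8c2=9.
Step 24. [r6c9∈{5}] r6c9's peers cover all but 5, so r6c9=5.
Step 25. [r7c5∈{2}] r7c5 is down to just 2 ⇒ r7c5=2.
Step 26. [r9c5∈{9}] only 9 remains possible at r9c5, so r9c5=9.
Step 27. [r1c2∈{2}] r1c2 has the single candidate 2. So r1c2=2.
Step 28. [r1c5∈{8}] only 8 remains possible at r1c5. So r1c5=8.
Step 29. [r9c4∈{3}] r9c4 has the single candidate 3. So r9c4=3.
Step 30. [r4c9∈{4}] only 4 remains possible at r4c9. So r4c9=4.
Step 31. [r1c7∈{3}] r1c7's peers cover all but 3 ⇒ r1c7=3.
Step 32. [r1c3∈{5}] r1c3's peers cover all but 5, so r1c3=5.
Step 33. [r8c7∈{2}] only 2 remains possible at r8c7, so r8c7=2.
Step 34. [r2c7∈{4}] only 4 remains possible at r2c7. So r2c7=4.
Step 35. [r7c3∈{6}] r7c3 is down to just 6, so r7c3=6.
Step 36. [r3c9∈{8}] only 8 remains possible at r3c9, so r3c9=8.
Step 37. [r8c1∈{7}] r8c1 is down to just 7 ⇒ r8c1=7.

Answer: 4 2 5 6 8 1 3 7 9 / 8 7 3 9 5 2 4 1 6 / 6 1 9 7 4 3 5 2 8 / 9 6 2 8 7 5 1 3 4 / 1 5 7 4 3 6 9 8 2 / 3 8 4 2 1 9 7 6 5 / 5 3 6 1 2 4 8 9 7 / 7 9 1 5 6 8 2 4 3 / 2 4 8 3 9 7 6 5 1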